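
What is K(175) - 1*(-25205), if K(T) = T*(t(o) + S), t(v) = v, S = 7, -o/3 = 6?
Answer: 23280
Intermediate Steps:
o = -18 (o = -3*6 = -18)
K(T) = -11*T (K(T) = T*(-18 + 7) = T*(-11) = -11*T)
K(175) - 1*(-25205) = -11*175 - 1*(-25205) = -1925 + 25205 = 23280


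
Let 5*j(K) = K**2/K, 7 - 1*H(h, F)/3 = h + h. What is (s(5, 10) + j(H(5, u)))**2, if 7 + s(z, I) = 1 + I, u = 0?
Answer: 121/25 ≈ 4.8400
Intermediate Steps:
H(h, F) = 21 - 6*h (H(h, F) = 21 - 3*(h + h) = 21 - 6*h)
s(z, I) = -6 + I (s(z, I) = -7 + (1 + I) = -6 + I)
j(K) = K/5 (j(K) = (K**2/K)/5 = K/5)
(s(5, 10) + j(H(5, u)))**2 = ((-6 + 10) + (21 - 6*5)/5)**2 = (4 + (21 - 30)/5)**2 = (4 + (1/5)*(-9))**2 = (4 - 9/5)**2 = (11/5)**2 = 121/25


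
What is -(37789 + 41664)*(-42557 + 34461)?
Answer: 643251488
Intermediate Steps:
-(37789 + 41664)*(-42557 + 34461) = -79453*(-8096) = -1*(-643251488) = 643251488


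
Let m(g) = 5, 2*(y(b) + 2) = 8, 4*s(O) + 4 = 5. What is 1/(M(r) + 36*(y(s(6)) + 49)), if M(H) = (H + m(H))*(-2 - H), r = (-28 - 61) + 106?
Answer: 1/1418 ≈ 0.00070522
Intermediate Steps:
s(O) = ¼ (s(O) = -1 + (¼)*5 = -1 + 5/4 = ¼)
y(b) = 2 (y(b) = -2 + (½)*8 = -2 + 4 = 2)
r = 17 (r = -89 + 106 = 17)
M(H) = (-2 - H)*(5 + H) (M(H) = (H + 5)*(-2 - H) = (5 + H)*(-2 - H) = (-2 - H)*(5 + H))
1/(M(r) + 36*(y(s(6)) + 49)) = 1/((-10 - 1*17² - 7*17) + 36*(2 + 49)) = 1/((-10 - 1*289 - 119) + 36*51) = 1/((-10 - 289 - 119) + 1836) = 1/(-418 + 1836) = 1/1418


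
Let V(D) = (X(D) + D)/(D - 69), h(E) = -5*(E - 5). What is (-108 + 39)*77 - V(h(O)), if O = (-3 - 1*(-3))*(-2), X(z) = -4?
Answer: -233751/44 ≈ -5312.5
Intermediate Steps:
O = 0 (O = (-3 + 3)*(-2) = 0*(-2) = 0)
h(E) = 25 - 5*E (h(E) = -5*(-5 + E) = 25 - 5*E)
V(D) = (-4 + D)/(-69 + D) (V(D) = (-4 + D)/(D - 69) = (-4 + D)/(-69 + D))
(-108 + 39)*77 - V(h(O)) = (-108 + 39)*77 - (-4 + (25 - 5*0))/(-69 + (25 - 5*0)) = -69*77 - (-4 + (25 + 0))/(-69 + (25 + 0)) = -5313 - (-4 + 25)/(-69 + 25) = -5313 - 21/(-44) = -5313 - (-1)*21/44 = -5313 - 1*(-21/44) = -5313 + 21/44 = -233751/44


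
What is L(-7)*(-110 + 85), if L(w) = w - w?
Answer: 0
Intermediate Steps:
L(w) = 0
L(-7)*(-110 + 85) = 0*(-110 + 85) = 0*(-25) = 0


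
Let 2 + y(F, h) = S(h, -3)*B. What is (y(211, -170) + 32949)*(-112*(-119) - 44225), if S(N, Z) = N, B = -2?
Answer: -1028468439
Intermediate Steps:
y(F, h) = -2 - 2*h (y(F, h) = -2 + h*(-2) = -2 - 2*h)
(y(211, -170) + 32949)*(-112*(-119) - 44225) = ((-2 - 2*(-170)) + 32949)*(-112*(-119) - 44225) = ((-2 + 340) + 32949)*(13328 - 44225) = (338 + 32949)*(-30897) = 33287*(-30897) = -1028468439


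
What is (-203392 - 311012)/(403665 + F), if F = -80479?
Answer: -257202/161593 ≈ -1.5917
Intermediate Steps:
(-203392 - 311012)/(403665 + F) = (-203392 - 311012)/(403665 - 80479) = -514404/323186 = -514404*1/323186 = -257202/161593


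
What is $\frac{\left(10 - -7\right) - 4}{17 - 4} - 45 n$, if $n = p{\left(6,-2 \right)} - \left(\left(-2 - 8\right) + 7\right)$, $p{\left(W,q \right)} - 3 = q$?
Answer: $-179$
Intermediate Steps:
$p{\left(W,q \right)} = 3 + q$
$n = 4$ ($n = \left(3 - 2\right) - \left(\left(-2 - 8\right) + 7\right) = 1 - \left(-10 + 7\right) = 1 - -3 = 1 + 3 = 4$)
$\frac{\left(10 - -7\right) - 4}{17 - 4} - 45 n = \frac{\left(10 - -7\right) - 4}{17 - 4} - 180 = \frac{\left(10 + 7\right) - 4}{13} - 180 = \left(17 - 4\right) \frac{1}{13} - 180 = 13 \cdot \frac{1}{13} - 180 = 1 - 180 = -179$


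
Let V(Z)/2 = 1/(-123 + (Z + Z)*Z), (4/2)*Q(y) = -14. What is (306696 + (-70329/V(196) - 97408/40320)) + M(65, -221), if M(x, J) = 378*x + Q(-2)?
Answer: -1699174495567/630 ≈ -2.6971e+9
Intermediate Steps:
Q(y) = -7 (Q(y) = (½)*(-14) = -7)
V(Z) = 2/(-123 + 2*Z²) (V(Z) = 2/(-123 + (Z + Z)*Z) = 2/(-123 + (2*Z)*Z) = 2/(-123 + 2*Z²))
M(x, J) = -7 + 378*x (M(x, J) = 378*x - 7 = -7 + 378*x)
(306696 + (-70329/V(196) - 97408/40320)) + M(65, -221) = (306696 + (-70329/(2/(-123 + 2*196²)) - 97408/40320)) + (-7 + 378*65) = (306696 + (-70329/(2/(-123 + 2*38416)) - 97408*1/40320)) + (-7 + 24570) = (306696 + (-70329/(2/(-123 + 76832)) - 761/315)) + 24563 = (306696 + (-70329/(2/76709) - 761/315)) + 24563 = (306696 + (-70329/(2*(1/76709)) - 761/315)) + 24563 = (306696 + (-70329/2/76709 - 761/315)) + 24563 = (306696 + (-70329*76709/2 - 761/315)) + 24563 = (306696 + (-5394867261/2 - 761/315)) + 24563 = (306696 - 1699383188737/630) + 24563 = -1699189970257/630 + 24563 = -1699174495567/630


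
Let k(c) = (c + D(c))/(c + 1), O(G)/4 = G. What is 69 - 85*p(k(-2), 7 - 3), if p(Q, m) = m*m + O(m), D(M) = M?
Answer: -2651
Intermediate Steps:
O(G) = 4*G
k(c) = 2*c/(1 + c) (k(c) = (c + c)/(c + 1) = (2*c)/(1 + c) = 2*c/(1 + c))
p(Q, m) = m² + 4*m (p(Q, m) = m*m + 4*m = m² + 4*m)
69 - 85*p(k(-2), 7 - 3) = 69 - 85*(7 - 3)*(4 + (7 - 3)) = 69 - 340*(4 + 4) = 69 - 340*8 = 69 - 85*32 = 69 - 2720 = -2651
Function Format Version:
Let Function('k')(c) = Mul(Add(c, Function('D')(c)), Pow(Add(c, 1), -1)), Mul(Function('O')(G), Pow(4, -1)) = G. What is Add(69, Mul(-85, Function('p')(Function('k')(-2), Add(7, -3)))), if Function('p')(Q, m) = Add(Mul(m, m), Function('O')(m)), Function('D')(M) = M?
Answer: -2651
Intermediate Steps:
Function('O')(G) = Mul(4, G)
Function('k')(c) = Mul(2, c, Pow(Add(1, c), -1)) (Function('k')(c) = Mul(Add(c, c), Pow(Add(c, 1), -1)) = Mul(Mul(2, c), Pow(Add(1, c), -1)) = Mul(2, c, Pow(Add(1, c), -1)))
Function('p')(Q, m) = Add(Pow(m, 2), Mul(4, m)) (Function('p')(Q, m) = Add(Mul(m, m), Mul(4, m)) = Add(Pow(m, 2), Mul(4, m)))
Add(69, Mul(-85, Function('p')(Function('k')(-2), Add(7, -3)))) = Add(69, Mul(-85, Mul(Add(7, -3), Add(4, Add(7, -3))))) = Add(69, Mul(-85, Mul(4, Add(4, 4)))) = Add(69, Mul(-85, Mul(4, 8))) = Add(69, Mul(-85, 32)) = Add(69, -2720) = -2651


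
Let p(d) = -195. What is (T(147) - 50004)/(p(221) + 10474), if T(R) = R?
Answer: -49857/10279 ≈ -4.8504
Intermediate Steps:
(T(147) - 50004)/(p(221) + 10474) = (147 - 50004)/(-195 + 10474) = -49857/10279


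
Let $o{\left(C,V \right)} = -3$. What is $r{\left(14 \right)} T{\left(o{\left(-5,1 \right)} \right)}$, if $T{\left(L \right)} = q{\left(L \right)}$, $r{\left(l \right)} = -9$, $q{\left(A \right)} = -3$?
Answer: $27$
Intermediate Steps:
$T{\left(L \right)} = -3$
$r{\left(14 \right)} T{\left(o{\left(-5,1 \right)} \right)} = \left(-9\right) \left(-3\right) = 27$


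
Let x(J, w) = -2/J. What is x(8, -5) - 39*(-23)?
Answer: 3587/4 ≈ 896.75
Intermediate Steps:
x(8, -5) - 39*(-23) = -2/8 - 39*(-23) = -2*⅛ + 897 = -¼ + 897 = 3587/4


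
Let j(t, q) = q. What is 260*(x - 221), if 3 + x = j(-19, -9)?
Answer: -60580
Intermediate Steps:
x = -12 (x = -3 - 9 = -12)
260*(x - 221) = 260*(-12 - 221) = 260*(-233) = -60580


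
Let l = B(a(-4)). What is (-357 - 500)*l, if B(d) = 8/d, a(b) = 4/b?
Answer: 6856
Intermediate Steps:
l = -8 (l = 8/((4/(-4))) = 8/((4*(-¼))) = 8/(-1) = 8*(-1) = -8)
(-357 - 500)*l = (-357 - 500)*(-8) = -857*(-8) = 6856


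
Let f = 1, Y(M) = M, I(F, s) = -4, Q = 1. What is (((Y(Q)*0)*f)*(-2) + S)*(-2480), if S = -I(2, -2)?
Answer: -9920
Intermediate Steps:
S = 4 (S = -1*(-4) = 4)
(((Y(Q)*0)*f)*(-2) + S)*(-2480) = (((1*0)*1)*(-2) + 4)*(-2480) = ((0*1)*(-2) + 4)*(-2480) = (0*(-2) + 4)*(-2480) = (0 + 4)*(-2480) = 4*(-2480) = -9920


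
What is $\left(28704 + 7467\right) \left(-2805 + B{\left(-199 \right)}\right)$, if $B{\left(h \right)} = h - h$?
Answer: $-101459655$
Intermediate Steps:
$B{\left(h \right)} = 0$
$\left(28704 + 7467\right) \left(-2805 + B{\left(-199 \right)}\right) = \left(28704 + 7467\right) \left(-2805 + 0\right) = 36171 \left(-2805\right) = -101459655$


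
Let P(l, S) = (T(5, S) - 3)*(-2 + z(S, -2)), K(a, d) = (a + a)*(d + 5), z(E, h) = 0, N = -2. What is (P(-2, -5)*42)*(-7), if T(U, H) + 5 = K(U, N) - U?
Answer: 9996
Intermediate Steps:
K(a, d) = 2*a*(5 + d) (K(a, d) = (2*a)*(5 + d) = 2*a*(5 + d))
T(U, H) = -5 + 5*U (T(U, H) = -5 + (2*U*(5 - 2) - U) = -5 + (2*U*3 - U) = -5 + (6*U - U) = -5 + 5*U)
P(l, S) = -34 (P(l, S) = ((-5 + 5*5) - 3)*(-2 + 0) = ((-5 + 25) - 3)*(-2) = (20 - 3)*(-2) = 17*(-2) = -34)
(P(-2, -5)*42)*(-7) = -34*42*(-7) = -1428*(-7) = 9996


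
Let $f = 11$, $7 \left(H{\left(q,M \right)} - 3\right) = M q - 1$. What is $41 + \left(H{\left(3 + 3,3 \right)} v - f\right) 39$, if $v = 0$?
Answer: $-388$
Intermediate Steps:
$H{\left(q,M \right)} = \frac{20}{7} + \frac{M q}{7}$ ($H{\left(q,M \right)} = 3 + \frac{M q - 1}{7} = 3 + \frac{-1 + M q}{7} = 3 + \left(- \frac{1}{7} + \frac{M q}{7}\right) = \frac{20}{7} + \frac{M q}{7}$)
$41 + \left(H{\left(3 + 3,3 \right)} v - f\right) 39 = 41 + \left(\left(\frac{20}{7} + \frac{1}{7} \cdot 3 \left(3 + 3\right)\right) 0 - 11\right) 39 = 41 + \left(\left(\frac{20}{7} + \frac{1}{7} \cdot 3 \cdot 6\right) 0 - 11\right) 39 = 41 + \left(\left(\frac{20}{7} + \frac{18}{7}\right) 0 - 11\right) 39 = 41 + \left(\frac{38}{7} \cdot 0 - 11\right) 39 = 41 + \left(0 - 11\right) 39 = 41 - 429 = -388$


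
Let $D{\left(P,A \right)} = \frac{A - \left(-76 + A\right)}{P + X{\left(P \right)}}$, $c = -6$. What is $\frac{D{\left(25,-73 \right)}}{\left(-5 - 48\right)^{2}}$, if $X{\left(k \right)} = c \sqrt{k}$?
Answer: $- \frac{76}{14045} \approx -0.0054112$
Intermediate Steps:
$X{\left(k \right)} = - 6 \sqrt{k}$
$D{\left(P,A \right)} = \frac{76}{P - 6 \sqrt{P}}$ ($D{\left(P,A \right)} = \frac{A - \left(-76 + A\right)}{P - 6 \sqrt{P}} = \frac{76}{P - 6 \sqrt{P}}$)
$\frac{D{\left(25,-73 \right)}}{\left(-5 - 48\right)^{2}} = \frac{76 \frac{1}{25 - 6 \sqrt{25}}}{\left(-5 - 48\right)^{2}} = \frac{76 \frac{1}{25 - 30}}{\left(-53\right)^{2}} = \frac{76 \frac{1}{25 - 30}}{2809} = \frac{76}{-5} \cdot \frac{1}{2809} = 76 \left(- \frac{1}{5}\right) \frac{1}{2809} = \left(- \frac{76}{5}\right) \frac{1}{2809} = - \frac{76}{14045}$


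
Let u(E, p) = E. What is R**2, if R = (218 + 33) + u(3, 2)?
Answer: 64516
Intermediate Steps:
R = 254 (R = (218 + 33) + 3 = 251 + 3 = 254)
R**2 = 254**2 = 64516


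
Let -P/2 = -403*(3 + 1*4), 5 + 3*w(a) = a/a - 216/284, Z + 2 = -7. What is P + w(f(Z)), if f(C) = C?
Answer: 1201408/213 ≈ 5640.4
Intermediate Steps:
Z = -9 (Z = -2 - 7 = -9)
w(a) = -338/213 (w(a) = -5/3 + (a/a - 216/284)/3 = -5/3 + (1 - 216*1/284)/3 = -5/3 + (1 - 54/71)/3 = -5/3 + (⅓)*(17/71) = -5/3 + 17/213 = -338/213)
P = 5642 (P = -(-806)*(3 + 1*4) = -(-806)*(3 + 4) = -(-806)*7 = -2*(-2821) = 5642)
P + w(f(Z)) = 5642 - 338/213 = 1201408/213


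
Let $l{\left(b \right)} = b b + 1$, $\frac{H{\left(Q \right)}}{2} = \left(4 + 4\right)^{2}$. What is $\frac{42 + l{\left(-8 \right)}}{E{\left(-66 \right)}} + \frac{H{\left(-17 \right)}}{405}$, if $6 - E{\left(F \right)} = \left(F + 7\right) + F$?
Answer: $\frac{60103}{53055} \approx 1.1328$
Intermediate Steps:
$H{\left(Q \right)} = 128$ ($H{\left(Q \right)} = 2 \left(4 + 4\right)^{2} = 2 \cdot 8^{2} = 2 \cdot 64 = 128$)
$l{\left(b \right)} = 1 + b^{2}$ ($l{\left(b \right)} = b^{2} + 1 = 1 + b^{2}$)
$E{\left(F \right)} = -1 - 2 F$ ($E{\left(F \right)} = 6 - \left(\left(F + 7\right) + F\right) = 6 - \left(\left(7 + F\right) + F\right) = 6 - \left(7 + 2 F\right) = -1 - 2 F$)
$\frac{42 + l{\left(-8 \right)}}{E{\left(-66 \right)}} + \frac{H{\left(-17 \right)}}{405} = \frac{42 + \left(1 + \left(-8\right)^{2}\right)}{-1 - -132} + \frac{128}{405} = \frac{42 + \left(1 + 64\right)}{-1 + 132} + 128 \cdot \frac{1}{405} = \frac{42 + 65}{131} + \frac{128}{405} = 107 \cdot \frac{1}{131} + \frac{128}{405} = \frac{107}{131} + \frac{128}{405} = \frac{60103}{53055}$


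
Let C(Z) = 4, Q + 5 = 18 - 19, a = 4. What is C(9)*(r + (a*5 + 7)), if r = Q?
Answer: 84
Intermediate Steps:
Q = -6 (Q = -5 + (18 - 19) = -5 - 1 = -6)
r = -6
C(9)*(r + (a*5 + 7)) = 4*(-6 + (4*5 + 7)) = 4*(-6 + (20 + 7)) = 4*(-6 + 27) = 4*21 = 84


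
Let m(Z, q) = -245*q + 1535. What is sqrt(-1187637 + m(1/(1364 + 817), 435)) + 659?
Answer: 659 + I*sqrt(1292677) ≈ 659.0 + 1137.0*I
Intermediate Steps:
m(Z, q) = 1535 - 245*q
sqrt(-1187637 + m(1/(1364 + 817), 435)) + 659 = sqrt(-1187637 + (1535 - 245*435)) + 659 = sqrt(-1187637 + (1535 - 106575)) + 659 = sqrt(-1187637 - 105040) + 659 = sqrt(-1292677) + 659 = I*sqrt(1292677) + 659 = 659 + I*sqrt(1292677)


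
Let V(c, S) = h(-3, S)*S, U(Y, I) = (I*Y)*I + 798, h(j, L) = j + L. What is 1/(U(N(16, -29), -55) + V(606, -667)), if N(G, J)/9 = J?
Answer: -1/341837 ≈ -2.9254e-6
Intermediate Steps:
N(G, J) = 9*J
h(j, L) = L + j
U(Y, I) = 798 + Y*I² (U(Y, I) = Y*I² + 798 = 798 + Y*I²)
V(c, S) = S*(-3 + S) (V(c, S) = (S - 3)*S = (-3 + S)*S = S*(-3 + S))
1/(U(N(16, -29), -55) + V(606, -667)) = 1/((798 + (9*(-29))*(-55)²) - 667*(-3 - 667)) = 1/((798 - 261*3025) - 667*(-670)) = 1/((798 - 789525) + 446890) = 1/(-788727 + 446890) = 1/(-341837) = -1/341837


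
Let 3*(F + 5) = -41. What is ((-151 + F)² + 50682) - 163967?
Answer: -760484/9 ≈ -84498.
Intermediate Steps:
F = -56/3 (F = -5 + (⅓)*(-41) = -5 - 41/3 = -56/3 ≈ -18.667)
((-151 + F)² + 50682) - 163967 = ((-151 - 56/3)² + 50682) - 163967 = ((-509/3)² + 50682) - 163967 = (259081/9 + 50682) - 163967 = 715219/9 - 163967 = -760484/9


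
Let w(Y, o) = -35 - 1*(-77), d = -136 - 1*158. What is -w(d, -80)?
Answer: -42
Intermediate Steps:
d = -294 (d = -136 - 158 = -294)
w(Y, o) = 42 (w(Y, o) = -35 + 77 = 42)
-w(d, -80) = -1*42 = -42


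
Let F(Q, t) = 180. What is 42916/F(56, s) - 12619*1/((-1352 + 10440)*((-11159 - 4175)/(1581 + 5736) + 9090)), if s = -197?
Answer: 6483717543406757/27194284316160 ≈ 238.42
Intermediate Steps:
42916/F(56, s) - 12619*1/((-1352 + 10440)*((-11159 - 4175)/(1581 + 5736) + 9090)) = 42916/180 - 12619*1/((-1352 + 10440)*((-11159 - 4175)/(1581 + 5736) + 9090)) = 42916*(1/180) - 12619*1/(9088*(-15334/7317 + 9090)) = 10729/45 - 12619*1/(9088*(-15334*1/7317 + 9090)) = 10729/45 - 12619*1/(9088*(-15334/7317 + 9090)) = 10729/45 - 12619/((66496196/7317)*9088) = 10729/45 - 12619/604317429248/7317 = 10729/45 - 12619*7317/604317429248 = 10729/45 - 92333223/604317429248 = 6483717543406757/27194284316160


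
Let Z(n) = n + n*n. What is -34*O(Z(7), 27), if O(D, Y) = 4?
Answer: -136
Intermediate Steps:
Z(n) = n + n**2
-34*O(Z(7), 27) = -34*4 = -136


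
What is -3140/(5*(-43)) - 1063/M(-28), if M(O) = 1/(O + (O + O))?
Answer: 3840184/43 ≈ 89307.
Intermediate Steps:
M(O) = 1/(3*O) (M(O) = 1/(O + 2*O) = 1/(3*O))
-3140/(5*(-43)) - 1063/M(-28) = -3140/(5*(-43)) - 1063/((⅓)/(-28)) = -3140/(-215) - 1063/((⅓)*(-1/28)) = -3140*(-1/215) - 1063/(-1/84) = 628/43 - 1063*(-84) = 628/43 + 89292 = 3840184/43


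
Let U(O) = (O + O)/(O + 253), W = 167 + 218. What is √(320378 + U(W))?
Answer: 3*√29937657/29 ≈ 566.02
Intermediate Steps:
W = 385
U(O) = 2*O/(253 + O) (U(O) = (2*O)/(253 + O) = 2*O/(253 + O))
√(320378 + U(W)) = √(320378 + 2*385/(253 + 385)) = √(320378 + 2*385/638) = √(320378 + 2*385*(1/638)) = √(320378 + 35/29) = √(9290997/29) = 3*√29937657/29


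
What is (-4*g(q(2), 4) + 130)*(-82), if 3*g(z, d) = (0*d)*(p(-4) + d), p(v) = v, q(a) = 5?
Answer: -10660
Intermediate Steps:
g(z, d) = 0 (g(z, d) = ((0*d)*(-4 + d))/3 = (0*(-4 + d))/3 = (1/3)*0 = 0)
(-4*g(q(2), 4) + 130)*(-82) = (-4*0 + 130)*(-82) = (0 + 130)*(-82) = 130*(-82) = -10660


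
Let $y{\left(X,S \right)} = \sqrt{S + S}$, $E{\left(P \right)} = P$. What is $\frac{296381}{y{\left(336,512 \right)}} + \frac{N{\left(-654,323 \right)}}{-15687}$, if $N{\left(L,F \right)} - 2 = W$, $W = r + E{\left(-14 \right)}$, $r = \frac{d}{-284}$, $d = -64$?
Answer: $\frac{330102367789}{35640864} \approx 9261.9$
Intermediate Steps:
$y{\left(X,S \right)} = \sqrt{2} \sqrt{S}$ ($y{\left(X,S \right)} = \sqrt{2 S} = \sqrt{2} \sqrt{S}$)
$r = \frac{16}{71}$ ($r = - \frac{64}{-284} = \left(-64\right) \left(- \frac{1}{284}\right) = \frac{16}{71} \approx 0.22535$)
$W = - \frac{978}{71}$ ($W = \frac{16}{71} - 14 = - \frac{978}{71} \approx -13.775$)
$N{\left(L,F \right)} = - \frac{836}{71}$ ($N{\left(L,F \right)} = 2 - \frac{978}{71} = - \frac{836}{71}$)
$\frac{296381}{y{\left(336,512 \right)}} + \frac{N{\left(-654,323 \right)}}{-15687} = \frac{296381}{\sqrt{2} \sqrt{512}} - \frac{836}{71 \left(-15687\right)} = \frac{296381}{\sqrt{2} \cdot 16 \sqrt{2}} - - \frac{836}{1113777} = \frac{296381}{32} + \frac{836}{1113777} = \frac{330102367789}{35640864}$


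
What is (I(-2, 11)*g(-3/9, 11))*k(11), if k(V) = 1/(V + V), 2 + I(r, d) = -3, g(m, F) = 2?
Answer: -5/11 ≈ -0.45455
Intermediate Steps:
I(r, d) = -5 (I(r, d) = -2 - 3 = -5)
k(V) = 1/(2*V)
(I(-2, 11)*g(-3/9, 11))*k(11) = (-5*2)*((½)/11) = -5/11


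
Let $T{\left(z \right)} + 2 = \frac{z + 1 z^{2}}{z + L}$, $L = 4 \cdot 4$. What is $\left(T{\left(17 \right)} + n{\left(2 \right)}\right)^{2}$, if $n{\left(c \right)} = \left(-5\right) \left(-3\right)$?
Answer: $\frac{60025}{121} \approx 496.07$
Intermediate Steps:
$L = 16$
$n{\left(c \right)} = 15$
$T{\left(z \right)} = -2 + \frac{z + z^{2}}{16 + z}$ ($T{\left(z \right)} = -2 + \frac{z + 1 z^{2}}{z + 16} = -2 + \frac{z + z^{2}}{16 + z}$)
$\left(T{\left(17 \right)} + n{\left(2 \right)}\right)^{2} = \left(\frac{-32 + 17^{2} - 17}{16 + 17} + 15\right)^{2} = \left(\frac{-32 + 289 - 17}{33} + 15\right)^{2} = \left(\frac{1}{33} \cdot 240 + 15\right)^{2} = \left(\frac{80}{11} + 15\right)^{2} = \left(\frac{245}{11}\right)^{2} = \frac{60025}{121}$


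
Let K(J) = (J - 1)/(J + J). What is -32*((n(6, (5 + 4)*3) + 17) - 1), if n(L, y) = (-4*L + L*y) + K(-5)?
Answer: -24736/5 ≈ -4947.2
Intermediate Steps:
K(J) = (-1 + J)/(2*J) (K(J) = (-1 + J)/((2*J)) = (-1 + J)*(1/(2*J)) = (-1 + J)/(2*J))
n(L, y) = ⅗ - 4*L + L*y (n(L, y) = (-4*L + L*y) + (½)*(-1 - 5)/(-5) = (-4*L + L*y) + (½)*(-⅕)*(-6) = (-4*L + L*y) + ⅗ = ⅗ - 4*L + L*y)
-32*((n(6, (5 + 4)*3) + 17) - 1) = -32*(((⅗ - 4*6 + 6*((5 + 4)*3)) + 17) - 1) = -32*(((⅗ - 24 + 6*(9*3)) + 17) - 1) = -32*(((⅗ - 24 + 6*27) + 17) - 1) = -32*(((⅗ - 24 + 162) + 17) - 1) = -32*((693/5 + 17) - 1) = -32*(778/5 - 1) = -32*773/5 = -24736/5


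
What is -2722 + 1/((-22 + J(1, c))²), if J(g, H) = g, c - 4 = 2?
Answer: -1200401/441 ≈ -2722.0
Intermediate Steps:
c = 6 (c = 4 + 2 = 6)
-2722 + 1/((-22 + J(1, c))²) = -2722 + 1/((-22 + 1)²) = -2722 + 1/((-21)²) = -2722 + 1/441 = -1200401/441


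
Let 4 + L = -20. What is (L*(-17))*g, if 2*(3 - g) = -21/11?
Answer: 17748/11 ≈ 1613.5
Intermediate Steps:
L = -24 (L = -4 - 20 = -24)
g = 87/22 (g = 3 - (-21)/(2*11) = 3 - ½*(-21/11) = 3 + 21/22 = 87/22 ≈ 3.9545)
(L*(-17))*g = -24*(-17)*(87/22) = 408*(87/22) = 17748/11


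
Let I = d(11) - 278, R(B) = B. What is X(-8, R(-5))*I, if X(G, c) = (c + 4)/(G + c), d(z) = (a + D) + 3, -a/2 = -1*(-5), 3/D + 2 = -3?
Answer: -1428/65 ≈ -21.969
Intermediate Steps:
D = -3/5 (D = 3/(-2 - 3) = 3/(-5) = 3*(-1/5) = -3/5 ≈ -0.60000)
a = -10 (a = -(-2)*(-5) = -2*5 = -10)
d(z) = -38/5 (d(z) = (-10 - 3/5) + 3 = -53/5 + 3 = -38/5)
X(G, c) = (4 + c)/(G + c)
I = -1428/5 (I = -38/5 - 278 = -1428/5 ≈ -285.60)
X(-8, R(-5))*I = ((4 - 5)/(-8 - 5))*(-1428/5) = (-1/(-13))*(-1428/5) = -1/13*(-1)*(-1428/5) = (1/13)*(-1428/5) = -1428/65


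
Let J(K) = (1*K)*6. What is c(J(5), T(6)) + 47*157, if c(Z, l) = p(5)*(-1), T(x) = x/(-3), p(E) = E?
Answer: 7374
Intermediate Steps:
J(K) = 6*K (J(K) = K*6 = 6*K)
T(x) = -x/3 (T(x) = x*(-⅓) = -x/3)
c(Z, l) = -5 (c(Z, l) = 5*(-1) = -5)
c(J(5), T(6)) + 47*157 = -5 + 47*157 = -5 + 7379 = 7374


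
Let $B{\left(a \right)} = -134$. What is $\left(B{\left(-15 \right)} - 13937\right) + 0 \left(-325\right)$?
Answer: $-14071$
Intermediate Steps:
$\left(B{\left(-15 \right)} - 13937\right) + 0 \left(-325\right) = \left(-134 - 13937\right) + 0 \left(-325\right) = -14071 + 0 = -14071$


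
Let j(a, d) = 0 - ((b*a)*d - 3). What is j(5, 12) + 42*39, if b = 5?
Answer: 1341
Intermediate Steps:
j(a, d) = 3 - 5*a*d (j(a, d) = 0 - ((5*a)*d - 3) = 0 - (5*a*d - 3) = 0 - (-3 + 5*a*d) = 0 + (3 - 5*a*d) = 3 - 5*a*d)
j(5, 12) + 42*39 = (3 - 5*5*12) + 42*39 = (3 - 300) + 1638 = -297 + 1638 = 1341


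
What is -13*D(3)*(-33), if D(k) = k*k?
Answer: 3861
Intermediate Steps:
D(k) = k**2
-13*D(3)*(-33) = -13*3**2*(-33) = -13*9*(-33) = -117*(-33) = 3861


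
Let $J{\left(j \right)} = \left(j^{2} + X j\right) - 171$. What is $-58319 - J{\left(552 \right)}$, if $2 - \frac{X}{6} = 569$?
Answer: $1515052$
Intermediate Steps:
$X = -3402$ ($X = 12 - 3414 = -3402$)
$J{\left(j \right)} = -171 + j^{2} - 3402 j$ ($J{\left(j \right)} = \left(j^{2} - 3402 j\right) - 171 = -171 + j^{2} - 3402 j$)
$-58319 - J{\left(552 \right)} = -58319 - \left(-171 + 552^{2} - 1877904\right) = -58319 - \left(-171 + 304704 - 1877904\right) = -58319 - -1573371 = -58319 + 1573371 = 1515052$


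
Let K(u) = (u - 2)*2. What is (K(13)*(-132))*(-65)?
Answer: 188760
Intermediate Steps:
K(u) = -4 + 2*u (K(u) = (-2 + u)*2 = -4 + 2*u)
(K(13)*(-132))*(-65) = ((-4 + 2*13)*(-132))*(-65) = ((-4 + 26)*(-132))*(-65) = (22*(-132))*(-65) = -2904*(-65) = 188760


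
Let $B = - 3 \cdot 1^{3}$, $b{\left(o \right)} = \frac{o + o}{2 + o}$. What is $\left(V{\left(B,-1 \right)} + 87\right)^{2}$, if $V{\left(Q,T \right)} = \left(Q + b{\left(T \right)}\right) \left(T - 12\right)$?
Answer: $23104$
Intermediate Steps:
$b{\left(o \right)} = \frac{2 o}{2 + o}$
$B = -3$ ($B = \left(-3\right) 1 = -3$)
$V{\left(Q,T \right)} = \left(-12 + T\right) \left(Q + \frac{2 T}{2 + T}\right)$ ($V{\left(Q,T \right)} = \left(Q + \frac{2 T}{2 + T}\right) \left(T - 12\right) = \left(Q + \frac{2 T}{2 + T}\right) \left(-12 + T\right) = \left(-12 + T\right) \left(Q + \frac{2 T}{2 + T}\right)$)
$\left(V{\left(B,-1 \right)} + 87\right)^{2} = \left(\frac{\left(-24\right) \left(-1\right) + 2 \left(-1\right)^{2} - 3 \left(-12 - 1\right) \left(2 - 1\right)}{2 - 1} + 87\right)^{2} = \left(\frac{24 + 2 \cdot 1 - \left(-39\right) 1}{1} + 87\right)^{2} = \left(1 \left(24 + 2 + 39\right) + 87\right)^{2} = \left(1 \cdot 65 + 87\right)^{2} = \left(65 + 87\right)^{2} = 152^{2} = 23104$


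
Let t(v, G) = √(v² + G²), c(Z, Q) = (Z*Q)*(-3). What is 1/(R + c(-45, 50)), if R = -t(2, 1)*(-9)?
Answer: 50/337497 - √5/5062455 ≈ 0.00014771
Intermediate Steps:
c(Z, Q) = -3*Q*Z (c(Z, Q) = (Q*Z)*(-3) = -3*Q*Z)
t(v, G) = √(G² + v²)
R = 9*√5 (R = -√(1² + 2²)*(-9) = -√(1 + 4)*(-9) = -√5*(-9) = 9*√5 ≈ 20.125)
1/(R + c(-45, 50)) = 1/(9*√5 - 3*50*(-45)) = 1/(9*√5 + 6750) = 1/(6750 + 9*√5)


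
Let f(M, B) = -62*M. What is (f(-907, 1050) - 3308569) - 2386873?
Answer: -5639208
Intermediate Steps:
(f(-907, 1050) - 3308569) - 2386873 = (-62*(-907) - 3308569) - 2386873 = (56234 - 3308569) - 2386873 = -3252335 - 2386873 = -5639208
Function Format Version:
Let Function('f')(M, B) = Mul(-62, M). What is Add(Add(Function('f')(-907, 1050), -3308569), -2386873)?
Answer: -5639208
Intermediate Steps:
Add(Add(Function('f')(-907, 1050), -3308569), -2386873) = Add(Add(Mul(-62, -907), -3308569), -2386873) = Add(Add(56234, -3308569), -2386873) = Add(-3252335, -2386873) = -5639208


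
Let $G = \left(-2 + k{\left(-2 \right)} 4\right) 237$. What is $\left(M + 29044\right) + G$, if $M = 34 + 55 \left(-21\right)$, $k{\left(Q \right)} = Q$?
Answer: $25553$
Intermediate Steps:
$M = -1121$ ($M = 34 - 1155 = -1121$)
$G = -2370$ ($G = \left(-2 - 8\right) 237 = \left(-10\right) 237 = -2370$)
$\left(M + 29044\right) + G = \left(-1121 + 29044\right) - 2370 = 27923 - 2370 = 25553$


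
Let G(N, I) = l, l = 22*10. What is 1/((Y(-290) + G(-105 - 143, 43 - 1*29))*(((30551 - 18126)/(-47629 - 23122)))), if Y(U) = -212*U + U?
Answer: -70751/763019250 ≈ -9.2725e-5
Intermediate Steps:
l = 220
G(N, I) = 220
Y(U) = -211*U
1/((Y(-290) + G(-105 - 143, 43 - 1*29))*(((30551 - 18126)/(-47629 - 23122)))) = 1/((-211*(-290) + 220)*(((30551 - 18126)/(-47629 - 23122)))) = 1/((61190 + 220)*((12425/(-70751)))) = 1/(61410*((12425*(-1/70751)))) = 1/(61410*(-12425/70751)) = (1/61410)*(-70751/12425) = -70751/763019250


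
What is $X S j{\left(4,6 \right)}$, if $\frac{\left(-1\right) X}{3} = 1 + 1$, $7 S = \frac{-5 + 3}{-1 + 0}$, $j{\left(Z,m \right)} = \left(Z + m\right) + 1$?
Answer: $- \frac{132}{7} \approx -18.857$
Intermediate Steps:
$j{\left(Z,m \right)} = 1 + Z + m$
$S = \frac{2}{7}$ ($S = \frac{\left(-5 + 3\right) \frac{1}{-1 + 0}}{7} = \frac{\left(-2\right) \frac{1}{-1}}{7} = \frac{\left(-2\right) \left(-1\right)}{7} = \frac{1}{7} \cdot 2 = \frac{2}{7} \approx 0.28571$)
$X = -6$ ($X = - 3 \left(1 + 1\right) = \left(-3\right) 2 = -6$)
$X S j{\left(4,6 \right)} = \left(-6\right) \frac{2}{7} \left(1 + 4 + 6\right) = \left(- \frac{12}{7}\right) 11 = - \frac{132}{7}$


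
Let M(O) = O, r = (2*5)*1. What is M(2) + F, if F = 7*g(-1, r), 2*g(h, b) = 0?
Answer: 2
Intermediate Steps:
r = 10 (r = 10*1 = 10)
g(h, b) = 0 (g(h, b) = (½)*0 = 0)
F = 0 (F = 7*0 = 0)
M(2) + F = 2 + 0 = 2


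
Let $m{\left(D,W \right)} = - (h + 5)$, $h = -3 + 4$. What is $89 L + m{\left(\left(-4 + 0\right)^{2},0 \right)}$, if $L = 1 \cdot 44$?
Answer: $3910$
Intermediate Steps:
$L = 44$
$h = 1$
$m{\left(D,W \right)} = -6$ ($m{\left(D,W \right)} = - (1 + 5) = \left(-1\right) 6 = -6$)
$89 L + m{\left(\left(-4 + 0\right)^{2},0 \right)} = 89 \cdot 44 - 6 = 3916 - 6 = 3910$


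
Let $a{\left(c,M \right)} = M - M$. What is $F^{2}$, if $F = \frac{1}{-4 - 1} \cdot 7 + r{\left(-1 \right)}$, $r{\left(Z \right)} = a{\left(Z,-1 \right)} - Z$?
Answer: $\frac{4}{25} \approx 0.16$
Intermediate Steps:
$a{\left(c,M \right)} = 0$
$r{\left(Z \right)} = - Z$ ($r{\left(Z \right)} = 0 - Z = - Z$)
$F = - \frac{2}{5}$ ($F = \frac{1}{-4 - 1} \cdot 7 - -1 = \frac{1}{-5} \cdot 7 + 1 = \left(- \frac{1}{5}\right) 7 + 1 = - \frac{7}{5} + 1 = - \frac{2}{5} \approx -0.4$)
$F^{2} = \left(- \frac{2}{5}\right)^{2} = \frac{4}{25}$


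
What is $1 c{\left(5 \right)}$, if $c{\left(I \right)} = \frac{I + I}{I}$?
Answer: $2$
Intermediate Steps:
$c{\left(I \right)} = 2$ ($c{\left(I \right)} = \frac{2 I}{I} = 2$)
$1 c{\left(5 \right)} = 1 \cdot 2 = 2$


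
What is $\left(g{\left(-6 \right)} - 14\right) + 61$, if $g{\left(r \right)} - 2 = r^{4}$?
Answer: $1345$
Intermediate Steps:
$g{\left(r \right)} = 2 + r^{4}$
$\left(g{\left(-6 \right)} - 14\right) + 61 = \left(\left(2 + \left(-6\right)^{4}\right) - 14\right) + 61 = \left(\left(2 + 1296\right) - 14\right) + 61 = \left(1298 - 14\right) + 61 = 1284 + 61 = 1345$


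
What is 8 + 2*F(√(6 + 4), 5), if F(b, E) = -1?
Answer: 6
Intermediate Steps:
8 + 2*F(√(6 + 4), 5) = 8 + 2*(-1) = 8 - 2 = 6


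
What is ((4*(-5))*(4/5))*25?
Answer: -400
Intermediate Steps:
((4*(-5))*(4/5))*25 = -80/5*25 = -20*⅘*25 = -16*25 = -400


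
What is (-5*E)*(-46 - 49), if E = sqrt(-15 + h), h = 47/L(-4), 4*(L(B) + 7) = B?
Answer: 475*I*sqrt(334)/4 ≈ 2170.2*I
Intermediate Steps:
L(B) = -7 + B/4
h = -47/8 (h = 47/(-7 + (1/4)*(-4)) = 47/(-7 - 1) = 47/(-8) = 47*(-1/8) = -47/8 ≈ -5.8750)
E = I*sqrt(334)/4 (E = sqrt(-15 - 47/8) = sqrt(-167/8) = I*sqrt(334)/4 ≈ 4.5689*I)
(-5*E)*(-46 - 49) = (-5*I*sqrt(334)/4)*(-46 - 49) = -5*I*sqrt(334)/4*(-95) = 475*I*sqrt(334)/4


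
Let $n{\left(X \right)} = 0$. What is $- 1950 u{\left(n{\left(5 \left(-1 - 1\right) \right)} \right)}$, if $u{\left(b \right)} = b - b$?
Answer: $0$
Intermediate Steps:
$u{\left(b \right)} = 0$
$- 1950 u{\left(n{\left(5 \left(-1 - 1\right) \right)} \right)} = \left(-1950\right) 0 = 0$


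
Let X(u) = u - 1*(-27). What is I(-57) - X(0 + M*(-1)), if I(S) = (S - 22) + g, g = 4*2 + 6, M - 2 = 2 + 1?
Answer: -87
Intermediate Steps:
M = 5 (M = 2 + (2 + 1) = 2 + 3 = 5)
g = 14 (g = 8 + 6 = 14)
X(u) = 27 + u (X(u) = u + 27 = 27 + u)
I(S) = -8 + S (I(S) = (S - 22) + 14 = (-22 + S) + 14 = -8 + S)
I(-57) - X(0 + M*(-1)) = (-8 - 57) - (27 + (0 + 5*(-1))) = -65 - (27 + (0 - 5)) = -65 - (27 - 5) = -65 - 1*22 = -65 - 22 = -87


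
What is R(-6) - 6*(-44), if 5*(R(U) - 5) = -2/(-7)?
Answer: 9417/35 ≈ 269.06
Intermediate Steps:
R(U) = 177/35 (R(U) = 5 + (-2/(-7))/5 = 5 + (-2*(-⅐))/5 = 5 + (⅕)*(2/7) = 5 + 2/35 = 177/35)
R(-6) - 6*(-44) = 177/35 - 6*(-44) = 177/35 + 264 = 9417/35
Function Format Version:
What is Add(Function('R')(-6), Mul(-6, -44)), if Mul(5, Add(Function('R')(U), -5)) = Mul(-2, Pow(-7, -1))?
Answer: Rational(9417, 35) ≈ 269.06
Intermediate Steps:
Function('R')(U) = Rational(177, 35) (Function('R')(U) = Add(5, Mul(Rational(1, 5), Mul(-2, Pow(-7, -1)))) = Add(5, Mul(Rational(1, 5), Mul(-2, Rational(-1, 7)))) = Add(5, Mul(Rational(1, 5), Rational(2, 7))) = Add(5, Rational(2, 35)) = Rational(177, 35))
Add(Function('R')(-6), Mul(-6, -44)) = Add(Rational(177, 35), Mul(-6, -44)) = Add(Rational(177, 35), 264) = Rational(9417, 35)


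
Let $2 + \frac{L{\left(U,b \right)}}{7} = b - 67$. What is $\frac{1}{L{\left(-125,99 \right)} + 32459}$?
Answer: $\frac{1}{32669} \approx 3.061 \cdot 10^{-5}$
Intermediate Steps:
$L{\left(U,b \right)} = -483 + 7 b$ ($L{\left(U,b \right)} = -14 + 7 \left(b - 67\right) = -14 + 7 \left(-67 + b\right) = -14 + \left(-469 + 7 b\right) = -483 + 7 b$)
$\frac{1}{L{\left(-125,99 \right)} + 32459} = \frac{1}{\left(-483 + 7 \cdot 99\right) + 32459} = \frac{1}{\left(-483 + 693\right) + 32459} = \frac{1}{210 + 32459} = \frac{1}{32669}$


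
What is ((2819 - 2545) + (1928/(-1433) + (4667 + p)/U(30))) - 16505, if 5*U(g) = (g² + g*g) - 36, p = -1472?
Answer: -4556602821/280868 ≈ -16223.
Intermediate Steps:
U(g) = -36/5 + 2*g²/5 (U(g) = ((g² + g*g) - 36)/5 = ((g² + g²) - 36)/5 = (2*g² - 36)/5 = (-36 + 2*g²)/5 = -36/5 + 2*g²/5)
((2819 - 2545) + (1928/(-1433) + (4667 + p)/U(30))) - 16505 = ((2819 - 2545) + (1928/(-1433) + (4667 - 1472)/(-36/5 + (⅖)*30²))) - 16505 = (274 + (1928*(-1/1433) + 3195/(-36/5 + (⅖)*900))) - 16505 = (274 + (-1928/1433 + 3195/(-36/5 + 360))) - 16505 = (274 + (-1928/1433 + 3195/(1764/5))) - 16505 = (274 + (-1928/1433 + 3195*(5/1764))) - 16505 = (274 + (-1928/1433 + 1775/196)) - 16505 = (274 + 2165687/280868) - 16505 = 79123519/280868 - 16505 = -4556602821/280868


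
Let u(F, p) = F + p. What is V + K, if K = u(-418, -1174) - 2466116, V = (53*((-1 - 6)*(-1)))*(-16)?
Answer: -2473644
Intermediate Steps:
V = -5936 (V = (53*(-7*(-1)))*(-16) = (53*7)*(-16) = 371*(-16) = -5936)
K = -2467708 (K = (-418 - 1174) - 2466116 = -1592 - 2466116 = -2467708)
V + K = -5936 - 2467708 = -2473644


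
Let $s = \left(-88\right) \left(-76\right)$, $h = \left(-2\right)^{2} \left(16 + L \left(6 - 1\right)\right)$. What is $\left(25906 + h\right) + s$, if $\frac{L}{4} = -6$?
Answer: $32178$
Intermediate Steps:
$L = -24$ ($L = 4 \left(-6\right) = -24$)
$h = -416$ ($h = \left(-2\right)^{2} \left(16 - 24 \left(6 - 1\right)\right) = 4 \left(16 - 24 \left(6 - 1\right)\right) = 4 \left(16 - 120\right) = 4 \left(-104\right) = -416$)
$s = 6688$
$\left(25906 + h\right) + s = \left(25906 - 416\right) + 6688 = 25490 + 6688 = 32178$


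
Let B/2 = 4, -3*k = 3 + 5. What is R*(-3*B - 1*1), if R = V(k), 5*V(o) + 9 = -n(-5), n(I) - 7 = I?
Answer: 55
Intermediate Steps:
n(I) = 7 + I
k = -8/3 (k = -(3 + 5)/3 = -⅓*8 = -8/3 ≈ -2.6667)
V(o) = -11/5 (V(o) = -9/5 + (-(7 - 5))/5 = -9/5 + (-1*2)/5 = -9/5 + (⅕)*(-2) = -9/5 - ⅖ = -11/5)
B = 8 (B = 2*4 = 8)
R = -11/5 ≈ -2.2000
R*(-3*B - 1*1) = -11*(-3*8 - 1*1)/5 = -11*(-24 - 1)/5 = -11/5*(-25) = 55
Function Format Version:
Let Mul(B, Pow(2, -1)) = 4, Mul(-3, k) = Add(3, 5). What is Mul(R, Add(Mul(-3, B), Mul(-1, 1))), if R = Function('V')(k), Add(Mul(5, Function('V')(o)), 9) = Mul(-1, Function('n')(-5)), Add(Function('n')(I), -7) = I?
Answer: 55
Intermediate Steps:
Function('n')(I) = Add(7, I)
k = Rational(-8, 3) (k = Mul(Rational(-1, 3), Add(3, 5)) = Mul(Rational(-1, 3), 8) = Rational(-8, 3) ≈ -2.6667)
Function('V')(o) = Rational(-11, 5) (Function('V')(o) = Add(Rational(-9, 5), Mul(Rational(1, 5), Mul(-1, Add(7, -5)))) = Add(Rational(-9, 5), Mul(Rational(1, 5), Mul(-1, 2))) = Add(Rational(-9, 5), Mul(Rational(1, 5), -2)) = Add(Rational(-9, 5), Rational(-2, 5)) = Rational(-11, 5))
B = 8 (B = Mul(2, 4) = 8)
R = Rational(-11, 5) ≈ -2.2000
Mul(R, Add(Mul(-3, B), Mul(-1, 1))) = Mul(Rational(-11, 5), Add(Mul(-3, 8), Mul(-1, 1))) = Mul(Rational(-11, 5), Add(-24, -1)) = Mul(Rational(-11, 5), -25) = 55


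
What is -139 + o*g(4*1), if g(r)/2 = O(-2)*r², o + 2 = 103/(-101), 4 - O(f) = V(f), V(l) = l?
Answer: -72599/101 ≈ -718.80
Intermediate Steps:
O(f) = 4 - f
o = -305/101 (o = -2 + 103/(-101) = -2 + 103*(-1/101) = -2 - 103/101 = -305/101 ≈ -3.0198)
g(r) = 12*r² (g(r) = 2*((4 - 1*(-2))*r²) = 2*((4 + 2)*r²) = 2*(6*r²) = 12*r²)
-139 + o*g(4*1) = -139 - 3660*(4*1)²/101 = -139 - 3660*4²/101 = -139 - 3660*16/101 = -139 - 305/101*192 = -139 - 58560/101 = -72599/101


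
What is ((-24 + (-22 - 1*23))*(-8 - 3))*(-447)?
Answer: -339273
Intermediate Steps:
((-24 + (-22 - 1*23))*(-8 - 3))*(-447) = ((-24 + (-22 - 23))*(-11))*(-447) = ((-24 - 45)*(-11))*(-447) = -69*(-11)*(-447) = 759*(-447) = -339273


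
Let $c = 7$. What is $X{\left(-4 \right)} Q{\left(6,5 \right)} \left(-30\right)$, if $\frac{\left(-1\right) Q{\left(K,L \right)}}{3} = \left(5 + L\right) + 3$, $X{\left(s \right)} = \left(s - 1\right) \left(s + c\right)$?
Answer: $-17550$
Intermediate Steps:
$X{\left(s \right)} = \left(-1 + s\right) \left(7 + s\right)$ ($X{\left(s \right)} = \left(s - 1\right) \left(s + 7\right) = \left(-1 + s\right) \left(7 + s\right)$)
$Q{\left(K,L \right)} = -24 - 3 L$ ($Q{\left(K,L \right)} = - 3 \left(\left(5 + L\right) + 3\right) = - 3 \left(8 + L\right) = -24 - 3 L$)
$X{\left(-4 \right)} Q{\left(6,5 \right)} \left(-30\right) = \left(-7 + \left(-4\right)^{2} + 6 \left(-4\right)\right) \left(-24 - 15\right) \left(-30\right) = \left(-7 + 16 - 24\right) \left(-24 - 15\right) \left(-30\right) = \left(-15\right) \left(-39\right) \left(-30\right) = 585 \left(-30\right) = -17550$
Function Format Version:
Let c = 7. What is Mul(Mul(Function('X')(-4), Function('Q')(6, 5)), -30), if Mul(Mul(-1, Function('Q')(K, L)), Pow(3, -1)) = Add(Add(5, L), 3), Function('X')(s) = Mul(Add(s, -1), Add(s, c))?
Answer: -17550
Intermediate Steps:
Function('X')(s) = Mul(Add(-1, s), Add(7, s)) (Function('X')(s) = Mul(Add(s, -1), Add(s, 7)) = Mul(Add(-1, s), Add(7, s)))
Function('Q')(K, L) = Add(-24, Mul(-3, L)) (Function('Q')(K, L) = Mul(-3, Add(Add(5, L), 3)) = Mul(-3, Add(8, L)) = Add(-24, Mul(-3, L)))
Mul(Mul(Function('X')(-4), Function('Q')(6, 5)), -30) = Mul(Mul(Add(-7, Pow(-4, 2), Mul(6, -4)), Add(-24, Mul(-3, 5))), -30) = Mul(Mul(Add(-7, 16, -24), Add(-24, -15)), -30) = Mul(Mul(-15, -39), -30) = Mul(585, -30) = -17550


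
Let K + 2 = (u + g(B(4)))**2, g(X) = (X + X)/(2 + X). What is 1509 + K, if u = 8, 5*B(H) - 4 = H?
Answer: 128467/81 ≈ 1586.0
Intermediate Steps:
B(H) = 4/5 + H/5
g(X) = 2*X/(2 + X) (g(X) = (2*X)/(2 + X) = 2*X/(2 + X))
K = 6238/81 (K = -2 + (8 + 2*(4/5 + (1/5)*4)/(2 + (4/5 + (1/5)*4)))**2 = -2 + (8 + 2*(4/5 + 4/5)/(2 + (4/5 + 4/5)))**2 = -2 + (8 + 2*(8/5)/(2 + 8/5))**2 = -2 + (8 + 2*(8/5)/(18/5))**2 = -2 + (8 + 2*(8/5)*(5/18))**2 = -2 + (8 + 8/9)**2 = -2 + (80/9)**2 = -2 + 6400/81 = 6238/81 ≈ 77.012)
1509 + K = 1509 + 6238/81 = 128467/81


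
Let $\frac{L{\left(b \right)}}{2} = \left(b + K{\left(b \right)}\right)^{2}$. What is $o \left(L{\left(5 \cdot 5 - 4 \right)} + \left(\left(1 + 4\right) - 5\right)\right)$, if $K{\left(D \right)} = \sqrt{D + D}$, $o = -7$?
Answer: $-6762 - 588 \sqrt{42} \approx -10573.0$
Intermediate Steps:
$K{\left(D \right)} = \sqrt{2} \sqrt{D}$ ($K{\left(D \right)} = \sqrt{2 D} = \sqrt{2} \sqrt{D}$)
$L{\left(b \right)} = 2 \left(b + \sqrt{2} \sqrt{b}\right)^{2}$
$o \left(L{\left(5 \cdot 5 - 4 \right)} + \left(\left(1 + 4\right) - 5\right)\right) = - 7 \left(2 \left(\left(5 \cdot 5 - 4\right) + \sqrt{2} \sqrt{5 \cdot 5 - 4}\right)^{2} + \left(\left(1 + 4\right) - 5\right)\right) = - 7 \left(2 \left(\left(25 - 4\right) + \sqrt{2} \sqrt{25 - 4}\right)^{2} + \left(5 - 5\right)\right) = - 7 \left(2 \left(21 + \sqrt{2} \sqrt{21}\right)^{2} + 0\right) = - 7 \left(2 \left(21 + \sqrt{42}\right)^{2} + 0\right) = - 7 \cdot 2 \left(21 + \sqrt{42}\right)^{2} = - 14 \left(21 + \sqrt{42}\right)^{2}$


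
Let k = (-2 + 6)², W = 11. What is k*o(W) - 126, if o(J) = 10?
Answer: 34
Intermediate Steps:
k = 16 (k = 4² = 16)
k*o(W) - 126 = 16*10 - 126 = 160 - 126 = 34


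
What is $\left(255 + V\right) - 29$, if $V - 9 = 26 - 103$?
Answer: $158$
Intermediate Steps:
$V = -68$ ($V = 9 + \left(26 - 103\right) = 9 - 77 = -68$)
$\left(255 + V\right) - 29 = \left(255 - 68\right) - 29 = 187 - 29 = 158$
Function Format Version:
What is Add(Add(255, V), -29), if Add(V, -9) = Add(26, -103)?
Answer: 158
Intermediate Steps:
V = -68 (V = Add(9, Add(26, -103)) = Add(9, -77) = -68)
Add(Add(255, V), -29) = Add(Add(255, -68), -29) = Add(187, -29) = 158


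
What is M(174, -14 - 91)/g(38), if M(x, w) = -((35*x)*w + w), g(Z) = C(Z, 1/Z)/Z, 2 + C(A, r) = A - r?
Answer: 923517420/1367 ≈ 6.7558e+5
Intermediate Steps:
C(A, r) = -2 + A - r (C(A, r) = -2 + (A - r) = -2 + A - r)
g(Z) = (-2 + Z - 1/Z)/Z
M(x, w) = -w - 35*w*x (M(x, w) = -(35*w*x + w) = -(w + 35*w*x) = -w - 35*w*x)
M(174, -14 - 91)/g(38) = (-(-14 - 91)*(1 + 35*174))/(1 - 1/38² - 2/38) = (-1*(-105)*(1 + 6090))/(1 - 1*1/1444 - 2*1/38) = (-1*(-105)*6091)/(1 - 1/1444 - 1/19) = 639555/(1367/1444) = 639555*(1444/1367) = 923517420/1367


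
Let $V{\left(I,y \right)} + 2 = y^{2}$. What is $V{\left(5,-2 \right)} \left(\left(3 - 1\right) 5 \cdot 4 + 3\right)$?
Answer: $86$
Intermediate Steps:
$V{\left(I,y \right)} = -2 + y^{2}$
$V{\left(5,-2 \right)} \left(\left(3 - 1\right) 5 \cdot 4 + 3\right) = \left(-2 + \left(-2\right)^{2}\right) \left(\left(3 - 1\right) 5 \cdot 4 + 3\right) = \left(-2 + 4\right) \left(\left(3 - 1\right) 5 \cdot 4 + 3\right) = 2 \left(2 \cdot 5 \cdot 4 + 3\right) = 2 \left(10 \cdot 4 + 3\right) = 2 \left(40 + 3\right) = 2 \cdot 43 = 86$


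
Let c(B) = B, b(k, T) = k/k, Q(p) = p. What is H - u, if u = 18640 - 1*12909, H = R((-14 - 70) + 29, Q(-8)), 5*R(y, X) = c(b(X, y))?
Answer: -28654/5 ≈ -5730.8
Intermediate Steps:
b(k, T) = 1
R(y, X) = ⅕ (R(y, X) = (⅕)*1 = ⅕)
H = ⅕ ≈ 0.20000
u = 5731 (u = 18640 - 12909 = 5731)
H - u = ⅕ - 1*5731 = ⅕ - 5731 = -28654/5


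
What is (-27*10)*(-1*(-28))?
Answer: -7560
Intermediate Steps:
(-27*10)*(-1*(-28)) = -270*28 = -7560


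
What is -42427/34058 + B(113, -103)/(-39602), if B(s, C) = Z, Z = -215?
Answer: -418217896/337191229 ≈ -1.2403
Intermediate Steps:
B(s, C) = -215
-42427/34058 + B(113, -103)/(-39602) = -42427/34058 - 215/(-39602) = -42427*1/34058 - 215*(-1/39602) = -42427/34058 + 215/39602 = -418217896/337191229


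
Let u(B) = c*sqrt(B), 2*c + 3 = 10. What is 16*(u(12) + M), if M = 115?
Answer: 1840 + 112*sqrt(3) ≈ 2034.0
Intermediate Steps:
c = 7/2 (c = -3/2 + (1/2)*10 = -3/2 + 5 = 7/2 ≈ 3.5000)
u(B) = 7*sqrt(B)/2
16*(u(12) + M) = 16*(7*sqrt(12)/2 + 115) = 16*(7*(2*sqrt(3))/2 + 115) = 16*(7*sqrt(3) + 115) = 16*(115 + 7*sqrt(3)) = 1840 + 112*sqrt(3)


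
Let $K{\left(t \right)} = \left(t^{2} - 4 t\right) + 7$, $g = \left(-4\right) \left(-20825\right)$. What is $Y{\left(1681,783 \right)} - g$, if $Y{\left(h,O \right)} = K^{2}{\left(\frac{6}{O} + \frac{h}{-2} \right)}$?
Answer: $\frac{37406704527276882615769}{74247530256} \approx 5.0381 \cdot 10^{11}$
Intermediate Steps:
$g = 83300$
$K{\left(t \right)} = 7 + t^{2} - 4 t$
$Y{\left(h,O \right)} = \left(7 + \left(\frac{6}{O} - \frac{h}{2}\right)^{2} - \frac{24}{O} + 2 h\right)^{2}$ ($Y{\left(h,O \right)} = \left(7 + \left(\frac{6}{O} + \frac{h}{-2}\right)^{2} - 4 \left(\frac{6}{O} + \frac{h}{-2}\right)\right)^{2} = \left(7 + \left(\frac{6}{O} + h \left(- \frac{1}{2}\right)\right)^{2} - 4 \left(\frac{6}{O} + h \left(- \frac{1}{2}\right)\right)\right)^{2} = \left(7 + \left(\frac{6}{O} - \frac{h}{2}\right)^{2} - 4 \left(\frac{6}{O} - \frac{h}{2}\right)\right)^{2} = \left(7 + \left(\frac{6}{O} - \frac{h}{2}\right)^{2} + \left(- \frac{24}{O} + 2 h\right)\right)^{2} = \left(7 + \left(\frac{6}{O} - \frac{h}{2}\right)^{2} - \frac{24}{O} + 2 h\right)^{2}$)
$Y{\left(1681,783 \right)} - g = \frac{\left(\left(-12 + 783 \cdot 1681\right)^{2} + 28 \cdot 783^{2} + 8 \cdot 783 \left(-12 + 783 \cdot 1681\right)\right)^{2}}{16 \cdot 375878121921} - 83300 = \frac{1}{16} \cdot \frac{1}{375878121921} \left(\left(-12 + 1316223\right)^{2} + 28 \cdot 613089 + 8 \cdot 783 \left(-12 + 1316223\right)\right)^{2} - 83300 = \frac{1}{16} \cdot \frac{1}{375878121921} \left(1316211^{2} + 17166492 + 8 \cdot 783 \cdot 1316211\right)^{2} - 83300 = \frac{1}{16} \cdot \frac{1}{375878121921} \left(1732411396521 + 17166492 + 8244745704\right)^{2} - 83300 = \frac{1}{16} \cdot \frac{1}{375878121921} \cdot 1740673308717^{2} - 83300 = \frac{1}{16} \cdot \frac{1}{375878121921} \cdot 3029943567679788388186089 - 83300 = \frac{37406710712096152940569}{74247530256} - 83300 = \frac{37406704527276882615769}{74247530256}$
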